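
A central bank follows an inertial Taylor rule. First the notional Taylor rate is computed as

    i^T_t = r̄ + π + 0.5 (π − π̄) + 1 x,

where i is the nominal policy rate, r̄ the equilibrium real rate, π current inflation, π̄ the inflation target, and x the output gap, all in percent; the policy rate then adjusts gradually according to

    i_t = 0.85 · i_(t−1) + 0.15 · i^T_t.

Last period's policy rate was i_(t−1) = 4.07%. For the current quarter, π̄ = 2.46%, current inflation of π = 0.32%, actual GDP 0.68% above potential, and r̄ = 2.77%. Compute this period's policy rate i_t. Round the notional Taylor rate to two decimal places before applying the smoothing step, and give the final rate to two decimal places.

3.86%

Output 0.68% above potential → x = 0.68.
i^T_t = 2.77 + 0.32 + 0.5 × (0.32 − 2.46) + 1 × 0.68
   = 2.77 + 0.32 − 1.07 + 0.68 = 2.70
i_t = 0.85 × 4.07 + 0.15 × 2.70 = 3.4595 + 0.405 = 3.86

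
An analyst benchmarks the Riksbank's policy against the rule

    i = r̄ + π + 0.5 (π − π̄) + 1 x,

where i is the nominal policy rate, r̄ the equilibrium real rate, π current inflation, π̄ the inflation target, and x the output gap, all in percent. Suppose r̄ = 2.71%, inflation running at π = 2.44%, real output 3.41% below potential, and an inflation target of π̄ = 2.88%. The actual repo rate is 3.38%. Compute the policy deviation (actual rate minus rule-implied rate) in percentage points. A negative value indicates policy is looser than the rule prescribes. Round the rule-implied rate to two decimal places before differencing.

Output 3.41% below potential → x = -3.41.
i = 2.71 + 2.44 + 0.5 × (2.44 − 2.88) + 1 × (-3.41)
   = 2.71 + 2.44 − 0.22 − 3.41 = 1.52
Deviation = 3.38 − 1.52 = 1.86 pp.

1.86 pp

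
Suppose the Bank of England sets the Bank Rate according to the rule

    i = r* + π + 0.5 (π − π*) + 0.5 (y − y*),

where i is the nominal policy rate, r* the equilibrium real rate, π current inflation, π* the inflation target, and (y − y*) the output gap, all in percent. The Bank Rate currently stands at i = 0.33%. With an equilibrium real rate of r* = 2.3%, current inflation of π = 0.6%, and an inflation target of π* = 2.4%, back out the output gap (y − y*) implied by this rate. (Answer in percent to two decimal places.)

0.5 (y − y*) = 0.33 − 2.3 − 0.6 − 0.5 × (0.6 − 2.4) = -1.67
(y − y*) = -1.67 / 0.5 = -3.34

-3.34%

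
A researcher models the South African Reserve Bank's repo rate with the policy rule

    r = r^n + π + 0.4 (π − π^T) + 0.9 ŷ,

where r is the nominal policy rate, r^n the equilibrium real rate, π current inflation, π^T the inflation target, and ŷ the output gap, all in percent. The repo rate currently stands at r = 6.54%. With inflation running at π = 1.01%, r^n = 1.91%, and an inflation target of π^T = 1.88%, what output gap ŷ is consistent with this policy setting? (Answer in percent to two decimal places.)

0.9 ŷ = 6.54 − 1.91 − 1.01 − 0.4 × (1.01 − 1.88) = 3.968
ŷ = 3.968 / 0.9 = 4.41

4.41%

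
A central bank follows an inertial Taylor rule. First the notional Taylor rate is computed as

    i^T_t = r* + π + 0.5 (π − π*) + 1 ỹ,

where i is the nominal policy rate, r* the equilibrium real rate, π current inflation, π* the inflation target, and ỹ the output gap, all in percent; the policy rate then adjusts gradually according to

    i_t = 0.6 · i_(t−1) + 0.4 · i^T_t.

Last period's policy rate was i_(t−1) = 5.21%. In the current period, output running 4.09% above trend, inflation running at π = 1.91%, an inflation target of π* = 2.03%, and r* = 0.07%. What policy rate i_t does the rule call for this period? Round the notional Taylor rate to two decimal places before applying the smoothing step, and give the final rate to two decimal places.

5.53%

Output 4.09% above potential → ỹ = 4.09.
i^T_t = 0.07 + 1.91 + 0.5 × (1.91 − 2.03) + 1 × 4.09
   = 0.07 + 1.91 − 0.06 + 4.09 = 6.01
i_t = 0.6 × 5.21 + 0.4 × 6.01 = 3.126 + 2.404 = 5.53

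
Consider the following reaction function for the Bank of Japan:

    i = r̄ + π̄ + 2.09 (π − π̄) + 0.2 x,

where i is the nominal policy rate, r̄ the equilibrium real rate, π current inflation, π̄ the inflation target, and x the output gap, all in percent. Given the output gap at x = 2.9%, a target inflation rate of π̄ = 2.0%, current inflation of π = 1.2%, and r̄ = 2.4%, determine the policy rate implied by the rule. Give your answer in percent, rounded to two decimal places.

i = 2.4 + 2.0 + 2.09 × (1.2 − 2.0) + 0.2 × 2.9
   = 2.4 + 2 − 1.672 + 0.58 = 3.31

3.31%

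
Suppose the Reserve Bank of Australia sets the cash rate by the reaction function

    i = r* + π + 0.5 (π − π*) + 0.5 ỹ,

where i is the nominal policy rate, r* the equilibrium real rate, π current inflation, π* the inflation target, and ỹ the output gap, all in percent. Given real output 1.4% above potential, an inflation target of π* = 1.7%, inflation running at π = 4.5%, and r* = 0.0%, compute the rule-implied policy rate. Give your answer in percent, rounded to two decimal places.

6.60%

Output 1.4% above potential → ỹ = 1.4.
i = 0.0 + 4.5 + 0.5 × (4.5 − 1.7) + 0.5 × 1.4
   = 0.0 + 4.5 + 1.4 + 0.7 = 6.60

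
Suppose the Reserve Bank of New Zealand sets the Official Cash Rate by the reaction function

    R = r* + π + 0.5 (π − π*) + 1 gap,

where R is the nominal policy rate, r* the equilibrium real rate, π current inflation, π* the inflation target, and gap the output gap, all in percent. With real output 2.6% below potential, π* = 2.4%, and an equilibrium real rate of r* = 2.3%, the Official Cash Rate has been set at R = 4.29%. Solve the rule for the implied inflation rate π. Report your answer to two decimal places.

Output 2.6% below potential → gap = -2.6.
Collecting π: R = r* + (1 + 0.5) π − 0.5 π* + 1 gap
1.5 π = 4.29 − 2.3 + 0.5 × 2.4 − 1 × (-2.6) = 5.79
π = 5.79 / 1.5 = 3.86

3.86%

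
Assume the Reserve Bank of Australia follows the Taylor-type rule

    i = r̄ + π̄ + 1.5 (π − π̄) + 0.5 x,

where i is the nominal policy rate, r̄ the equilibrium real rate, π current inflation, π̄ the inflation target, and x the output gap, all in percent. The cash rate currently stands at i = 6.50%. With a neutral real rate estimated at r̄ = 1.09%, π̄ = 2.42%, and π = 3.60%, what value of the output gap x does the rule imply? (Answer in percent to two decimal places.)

2.44%

0.5 x = 6.50 − 1.09 − 2.42 − 1.5 × (3.60 − 2.42) = 1.22
x = 1.22 / 0.5 = 2.44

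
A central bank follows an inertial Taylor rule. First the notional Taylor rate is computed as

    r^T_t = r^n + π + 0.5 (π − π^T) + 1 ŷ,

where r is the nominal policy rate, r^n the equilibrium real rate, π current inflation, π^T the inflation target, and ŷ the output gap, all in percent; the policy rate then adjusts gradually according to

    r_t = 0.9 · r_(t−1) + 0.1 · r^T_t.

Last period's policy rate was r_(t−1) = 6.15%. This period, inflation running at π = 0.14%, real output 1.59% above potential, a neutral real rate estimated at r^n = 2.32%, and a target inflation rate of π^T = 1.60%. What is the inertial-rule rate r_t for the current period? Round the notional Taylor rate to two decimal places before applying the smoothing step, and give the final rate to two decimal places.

Output 1.59% above potential → ŷ = 1.59.
r^T_t = 2.32 + 0.14 + 0.5 × (0.14 − 1.60) + 1 × 1.59
   = 2.32 + 0.14 − 0.73 + 1.59 = 3.32
r_t = 0.9 × 6.15 + 0.1 × 3.32 = 5.535 + 0.332 = 5.87

5.87%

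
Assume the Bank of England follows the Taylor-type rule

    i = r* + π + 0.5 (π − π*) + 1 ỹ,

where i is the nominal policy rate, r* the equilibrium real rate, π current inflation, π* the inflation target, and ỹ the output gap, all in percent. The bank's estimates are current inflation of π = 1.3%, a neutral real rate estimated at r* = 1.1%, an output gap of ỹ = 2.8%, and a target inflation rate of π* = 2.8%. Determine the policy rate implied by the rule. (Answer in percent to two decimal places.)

i = 1.1 + 1.3 + 0.5 × (1.3 − 2.8) + 1 × 2.8
   = 1.1 + 1.3 − 0.75 + 2.8 = 4.45

4.45%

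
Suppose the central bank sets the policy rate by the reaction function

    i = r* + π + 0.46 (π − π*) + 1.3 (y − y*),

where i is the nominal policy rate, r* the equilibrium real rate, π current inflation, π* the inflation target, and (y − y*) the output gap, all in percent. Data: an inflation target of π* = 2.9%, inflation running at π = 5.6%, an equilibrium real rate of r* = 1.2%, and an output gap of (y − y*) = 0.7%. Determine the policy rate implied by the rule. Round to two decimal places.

8.95%

i = 1.2 + 5.6 + 0.46 × (5.6 − 2.9) + 1.3 × 0.7
   = 1.2 + 5.6 + 1.242 + 0.91 = 8.95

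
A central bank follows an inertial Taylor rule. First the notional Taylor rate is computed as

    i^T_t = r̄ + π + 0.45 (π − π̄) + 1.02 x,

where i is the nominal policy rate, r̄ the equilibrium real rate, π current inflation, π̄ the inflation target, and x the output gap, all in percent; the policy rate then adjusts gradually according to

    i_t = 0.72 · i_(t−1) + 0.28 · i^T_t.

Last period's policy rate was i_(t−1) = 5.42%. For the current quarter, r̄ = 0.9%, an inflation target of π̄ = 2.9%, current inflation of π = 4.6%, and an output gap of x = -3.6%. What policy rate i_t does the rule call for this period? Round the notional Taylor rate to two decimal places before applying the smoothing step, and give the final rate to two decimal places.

4.63%

i^T_t = 0.9 + 4.6 + 0.45 × (4.6 − 2.9) + 1.02 × (-3.6)
   = 0.9 + 4.6 + 0.765 − 3.672 = 2.59
i_t = 0.72 × 5.42 + 0.28 × 2.59 = 3.9024 + 0.7252 = 4.63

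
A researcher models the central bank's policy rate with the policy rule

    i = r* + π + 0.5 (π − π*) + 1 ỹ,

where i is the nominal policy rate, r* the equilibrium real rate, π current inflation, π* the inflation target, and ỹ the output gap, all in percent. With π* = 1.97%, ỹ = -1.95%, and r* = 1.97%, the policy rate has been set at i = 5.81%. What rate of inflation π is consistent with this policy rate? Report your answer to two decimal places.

Collecting π: i = r* + (1 + 0.5) π − 0.5 π* + 1 ỹ
1.5 π = 5.81 − 1.97 + 0.5 × 1.97 − 1 × (-1.95) = 6.775
π = 6.775 / 1.5 = 4.52

4.52%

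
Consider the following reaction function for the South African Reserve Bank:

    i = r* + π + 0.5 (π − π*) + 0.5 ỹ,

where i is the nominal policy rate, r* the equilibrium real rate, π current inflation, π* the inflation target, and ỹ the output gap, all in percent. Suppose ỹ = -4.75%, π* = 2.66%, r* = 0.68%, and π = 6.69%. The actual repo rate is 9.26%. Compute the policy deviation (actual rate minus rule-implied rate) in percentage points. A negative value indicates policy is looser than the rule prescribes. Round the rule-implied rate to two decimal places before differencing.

2.25 pp

i = 0.68 + 6.69 + 0.5 × (6.69 − 2.66) + 0.5 × (-4.75)
   = 0.68 + 6.69 + 2.015 − 2.375 = 7.01
Deviation = 9.26 − 7.01 = 2.25 pp.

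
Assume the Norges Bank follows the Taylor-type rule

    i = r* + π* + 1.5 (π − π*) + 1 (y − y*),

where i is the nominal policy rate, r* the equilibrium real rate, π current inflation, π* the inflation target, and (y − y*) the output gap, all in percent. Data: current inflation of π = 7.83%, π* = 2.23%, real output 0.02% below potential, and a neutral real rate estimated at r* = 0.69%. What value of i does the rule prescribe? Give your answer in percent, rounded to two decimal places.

11.30%

Output 0.02% below potential → (y − y*) = -0.02.
i = 0.69 + 2.23 + 1.5 × (7.83 − 2.23) + 1 × (-0.02)
   = 0.69 + 2.23 + 8.4 − 0.02 = 11.30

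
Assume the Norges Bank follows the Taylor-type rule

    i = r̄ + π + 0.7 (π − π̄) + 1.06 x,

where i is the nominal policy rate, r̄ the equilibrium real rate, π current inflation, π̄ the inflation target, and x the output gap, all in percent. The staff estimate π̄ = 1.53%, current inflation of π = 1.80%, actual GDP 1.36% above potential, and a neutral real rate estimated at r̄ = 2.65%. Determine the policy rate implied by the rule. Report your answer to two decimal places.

6.08%

Output 1.36% above potential → x = 1.36.
i = 2.65 + 1.80 + 0.7 × (1.80 − 1.53) + 1.06 × 1.36
   = 2.65 + 1.8 + 0.189 + 1.4416 = 6.08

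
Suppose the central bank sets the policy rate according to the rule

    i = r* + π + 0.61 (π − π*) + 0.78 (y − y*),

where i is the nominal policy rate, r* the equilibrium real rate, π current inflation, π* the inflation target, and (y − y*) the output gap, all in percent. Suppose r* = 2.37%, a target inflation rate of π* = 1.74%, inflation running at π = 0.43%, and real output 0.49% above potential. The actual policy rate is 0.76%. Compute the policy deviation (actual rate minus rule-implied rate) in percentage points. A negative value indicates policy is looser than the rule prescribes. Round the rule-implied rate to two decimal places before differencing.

Output 0.49% above potential → (y − y*) = 0.49.
i = 2.37 + 0.43 + 0.61 × (0.43 − 1.74) + 0.78 × 0.49
   = 2.37 + 0.43 − 0.7991 + 0.3822 = 2.38
Deviation = 0.76 − 2.38 = -1.62 pp.

-1.62 pp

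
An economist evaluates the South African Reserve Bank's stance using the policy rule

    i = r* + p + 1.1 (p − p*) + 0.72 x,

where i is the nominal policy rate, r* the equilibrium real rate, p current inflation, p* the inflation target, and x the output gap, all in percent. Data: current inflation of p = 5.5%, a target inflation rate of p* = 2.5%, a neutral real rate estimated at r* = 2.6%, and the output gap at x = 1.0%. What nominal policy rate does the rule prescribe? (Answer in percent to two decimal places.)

12.12%

i = 2.6 + 5.5 + 1.1 × (5.5 − 2.5) + 0.72 × 1.0
   = 2.6 + 5.5 + 3.3 + 0.72 = 12.12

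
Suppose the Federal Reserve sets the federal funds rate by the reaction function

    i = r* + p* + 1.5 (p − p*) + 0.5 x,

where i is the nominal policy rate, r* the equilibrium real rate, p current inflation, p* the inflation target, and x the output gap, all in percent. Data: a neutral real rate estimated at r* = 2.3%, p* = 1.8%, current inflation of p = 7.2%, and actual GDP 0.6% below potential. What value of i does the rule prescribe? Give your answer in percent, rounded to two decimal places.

11.90%

Output 0.6% below potential → x = -0.6.
i = 2.3 + 1.8 + 1.5 × (7.2 − 1.8) + 0.5 × (-0.6)
   = 2.3 + 1.8 + 8.1 − 0.3 = 11.90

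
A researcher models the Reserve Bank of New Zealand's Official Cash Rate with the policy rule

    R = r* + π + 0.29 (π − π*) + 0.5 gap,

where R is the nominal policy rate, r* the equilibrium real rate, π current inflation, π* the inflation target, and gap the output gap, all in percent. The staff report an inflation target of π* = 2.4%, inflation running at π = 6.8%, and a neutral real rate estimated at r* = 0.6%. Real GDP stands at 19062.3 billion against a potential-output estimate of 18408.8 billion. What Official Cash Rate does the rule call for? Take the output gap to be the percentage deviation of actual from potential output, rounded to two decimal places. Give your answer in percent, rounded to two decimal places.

10.45%

Output gap = 100 × (19062.3 − 18408.8) / 18408.8 = 3.55%.
R = 0.60 + 6.80 + 0.29 × (6.80 − 2.40) + 0.5 × 3.55
   = 0.60 + 6.8 + 1.276 + 1.775 = 10.45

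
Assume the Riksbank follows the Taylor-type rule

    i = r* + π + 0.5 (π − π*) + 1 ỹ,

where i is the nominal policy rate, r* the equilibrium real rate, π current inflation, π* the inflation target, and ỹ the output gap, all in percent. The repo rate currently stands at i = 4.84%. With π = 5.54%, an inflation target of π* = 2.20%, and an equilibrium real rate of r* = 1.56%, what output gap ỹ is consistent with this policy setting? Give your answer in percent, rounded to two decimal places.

-3.93%

1 ỹ = 4.84 − 1.56 − 5.54 − 0.5 × (5.54 − 2.20) = -3.93
ỹ = -3.93 / 1 = -3.93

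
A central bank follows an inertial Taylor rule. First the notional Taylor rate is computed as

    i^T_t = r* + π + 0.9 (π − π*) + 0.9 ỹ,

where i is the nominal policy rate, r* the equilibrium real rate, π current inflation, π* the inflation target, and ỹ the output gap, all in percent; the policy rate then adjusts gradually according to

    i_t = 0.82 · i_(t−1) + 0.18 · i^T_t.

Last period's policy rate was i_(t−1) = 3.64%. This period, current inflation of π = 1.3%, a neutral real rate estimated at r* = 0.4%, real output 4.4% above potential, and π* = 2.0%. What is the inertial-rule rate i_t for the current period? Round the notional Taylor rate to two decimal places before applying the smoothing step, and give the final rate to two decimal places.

3.89%

Output 4.4% above potential → ỹ = 4.4.
i^T_t = 0.4 + 1.3 + 0.9 × (1.3 − 2.0) + 0.9 × 4.4
   = 0.4 + 1.3 − 0.63 + 3.96 = 5.03
i_t = 0.82 × 3.64 + 0.18 × 5.03 = 2.9848 + 0.9054 = 3.89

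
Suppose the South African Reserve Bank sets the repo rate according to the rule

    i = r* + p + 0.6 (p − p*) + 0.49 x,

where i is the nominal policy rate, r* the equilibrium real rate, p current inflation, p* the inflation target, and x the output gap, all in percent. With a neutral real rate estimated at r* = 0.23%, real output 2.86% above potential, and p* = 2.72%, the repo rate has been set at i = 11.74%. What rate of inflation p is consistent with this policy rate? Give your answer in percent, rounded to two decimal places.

Output 2.86% above potential → x = 2.86.
Collecting p: i = r* + (1 + 0.6) p − 0.6 p* + 0.49 x
1.6 p = 11.74 − 0.23 + 0.6 × 2.72 − 0.49 × 2.86 = 11.7406
p = 11.7406 / 1.6 = 7.34

7.34%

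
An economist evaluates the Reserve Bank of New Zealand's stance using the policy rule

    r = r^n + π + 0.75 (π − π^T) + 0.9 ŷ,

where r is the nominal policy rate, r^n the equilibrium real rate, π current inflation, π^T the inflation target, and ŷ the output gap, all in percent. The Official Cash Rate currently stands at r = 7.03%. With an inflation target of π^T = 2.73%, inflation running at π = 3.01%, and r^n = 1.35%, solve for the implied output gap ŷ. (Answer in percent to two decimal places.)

2.73%

0.9 ŷ = 7.03 − 1.35 − 3.01 − 0.75 × (3.01 − 2.73) = 2.46
ŷ = 2.46 / 0.9 = 2.73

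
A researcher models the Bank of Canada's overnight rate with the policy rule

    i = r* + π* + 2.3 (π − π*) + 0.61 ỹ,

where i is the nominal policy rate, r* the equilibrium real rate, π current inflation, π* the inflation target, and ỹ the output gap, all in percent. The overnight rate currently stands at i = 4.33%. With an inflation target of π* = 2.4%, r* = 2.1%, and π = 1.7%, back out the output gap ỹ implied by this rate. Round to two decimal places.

0.61 ỹ = 4.33 − 2.1 − 2.4 − 2.3 × (1.7 − 2.4) = 1.44
ỹ = 1.44 / 0.61 = 2.36

2.36%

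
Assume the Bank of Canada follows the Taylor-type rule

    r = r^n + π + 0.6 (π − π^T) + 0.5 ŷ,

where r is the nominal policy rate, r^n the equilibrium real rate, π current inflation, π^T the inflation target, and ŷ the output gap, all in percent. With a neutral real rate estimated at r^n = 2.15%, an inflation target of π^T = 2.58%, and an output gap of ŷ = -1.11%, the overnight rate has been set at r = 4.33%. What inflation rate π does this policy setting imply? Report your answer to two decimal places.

2.68%

Collecting π: r = r^n + (1 + 0.6) π − 0.6 π^T + 0.5 ŷ
1.6 π = 4.33 − 2.15 + 0.6 × 2.58 − 0.5 × (-1.11) = 4.283
π = 4.283 / 1.6 = 2.68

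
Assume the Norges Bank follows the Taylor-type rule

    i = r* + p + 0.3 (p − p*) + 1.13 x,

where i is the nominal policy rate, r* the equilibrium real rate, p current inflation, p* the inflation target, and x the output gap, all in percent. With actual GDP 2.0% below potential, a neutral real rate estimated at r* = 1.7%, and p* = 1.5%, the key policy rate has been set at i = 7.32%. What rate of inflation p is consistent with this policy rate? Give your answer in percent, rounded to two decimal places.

6.41%

Output 2.0% below potential → x = -2.0.
Collecting p: i = r* + (1 + 0.3) p − 0.3 p* + 1.13 x
1.3 p = 7.32 − 1.7 + 0.3 × 1.5 − 1.13 × (-2.0) = 8.33
p = 8.33 / 1.3 = 6.41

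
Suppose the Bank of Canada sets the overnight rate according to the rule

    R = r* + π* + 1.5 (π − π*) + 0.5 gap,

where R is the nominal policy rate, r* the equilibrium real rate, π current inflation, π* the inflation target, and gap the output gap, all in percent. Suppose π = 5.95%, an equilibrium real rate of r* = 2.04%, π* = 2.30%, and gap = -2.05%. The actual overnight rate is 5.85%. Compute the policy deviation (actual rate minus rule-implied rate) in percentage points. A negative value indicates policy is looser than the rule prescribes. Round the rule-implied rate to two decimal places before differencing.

-2.94 pp

R = 2.04 + 2.30 + 1.5 × (5.95 − 2.30) + 0.5 × (-2.05)
   = 2.04 + 2.3 + 5.475 − 1.025 = 8.79
Deviation = 5.85 − 8.79 = -2.94 pp.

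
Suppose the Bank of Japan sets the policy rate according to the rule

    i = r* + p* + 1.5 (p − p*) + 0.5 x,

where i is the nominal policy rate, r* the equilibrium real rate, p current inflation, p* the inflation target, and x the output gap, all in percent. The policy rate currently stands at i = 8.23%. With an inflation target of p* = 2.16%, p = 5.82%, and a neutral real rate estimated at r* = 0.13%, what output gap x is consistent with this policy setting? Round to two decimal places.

0.90%

0.5 x = 8.23 − 0.13 − 2.16 − 1.5 × (5.82 − 2.16) = 0.45
x = 0.45 / 0.5 = 0.90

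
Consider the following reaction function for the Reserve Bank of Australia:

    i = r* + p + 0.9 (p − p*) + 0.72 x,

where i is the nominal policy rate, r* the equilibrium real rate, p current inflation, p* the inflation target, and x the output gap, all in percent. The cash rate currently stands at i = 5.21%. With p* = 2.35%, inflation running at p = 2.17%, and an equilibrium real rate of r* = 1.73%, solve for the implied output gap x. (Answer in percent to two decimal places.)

2.04%

0.72 x = 5.21 − 1.73 − 2.17 − 0.9 × (2.17 − 2.35) = 1.472
x = 1.472 / 0.72 = 2.04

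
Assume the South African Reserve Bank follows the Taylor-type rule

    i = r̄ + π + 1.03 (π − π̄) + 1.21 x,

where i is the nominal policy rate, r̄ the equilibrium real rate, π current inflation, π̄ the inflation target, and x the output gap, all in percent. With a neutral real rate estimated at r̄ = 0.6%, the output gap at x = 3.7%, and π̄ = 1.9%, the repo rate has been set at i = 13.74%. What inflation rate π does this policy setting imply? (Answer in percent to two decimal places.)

5.23%

Collecting π: i = r̄ + (1 + 1.03) π − 1.03 π̄ + 1.21 x
2.03 π = 13.74 − 0.6 + 1.03 × 1.9 − 1.21 × 3.7 = 10.62
π = 10.62 / 2.03 = 5.23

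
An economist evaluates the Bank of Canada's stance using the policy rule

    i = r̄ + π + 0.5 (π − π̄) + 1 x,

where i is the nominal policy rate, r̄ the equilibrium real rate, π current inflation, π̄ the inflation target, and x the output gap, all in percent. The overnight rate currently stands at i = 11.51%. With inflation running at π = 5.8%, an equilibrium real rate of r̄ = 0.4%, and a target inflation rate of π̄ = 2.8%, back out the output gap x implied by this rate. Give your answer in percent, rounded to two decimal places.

1 x = 11.51 − 0.4 − 5.8 − 0.5 × (5.8 − 2.8) = 3.81
x = 3.81 / 1 = 3.81

3.81%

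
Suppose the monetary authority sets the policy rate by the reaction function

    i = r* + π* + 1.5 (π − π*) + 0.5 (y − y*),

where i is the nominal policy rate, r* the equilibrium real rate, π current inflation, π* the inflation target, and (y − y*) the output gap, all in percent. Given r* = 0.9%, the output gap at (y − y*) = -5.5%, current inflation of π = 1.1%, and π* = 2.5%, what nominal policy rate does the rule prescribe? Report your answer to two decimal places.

i = 0.9 + 2.5 + 1.5 × (1.1 − 2.5) + 0.5 × (-5.5)
   = 0.9 + 2.5 − 2.1 − 2.75 = -1.45

-1.45%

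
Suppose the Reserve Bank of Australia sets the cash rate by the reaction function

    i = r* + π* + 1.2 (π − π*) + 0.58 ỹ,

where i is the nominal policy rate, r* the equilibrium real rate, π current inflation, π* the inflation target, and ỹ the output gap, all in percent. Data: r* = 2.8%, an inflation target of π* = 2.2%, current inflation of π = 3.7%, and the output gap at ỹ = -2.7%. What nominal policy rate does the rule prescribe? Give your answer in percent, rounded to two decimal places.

5.23%

i = 2.8 + 2.2 + 1.2 × (3.7 − 2.2) + 0.58 × (-2.7)
   = 2.8 + 2.2 + 1.8 − 1.566 = 5.23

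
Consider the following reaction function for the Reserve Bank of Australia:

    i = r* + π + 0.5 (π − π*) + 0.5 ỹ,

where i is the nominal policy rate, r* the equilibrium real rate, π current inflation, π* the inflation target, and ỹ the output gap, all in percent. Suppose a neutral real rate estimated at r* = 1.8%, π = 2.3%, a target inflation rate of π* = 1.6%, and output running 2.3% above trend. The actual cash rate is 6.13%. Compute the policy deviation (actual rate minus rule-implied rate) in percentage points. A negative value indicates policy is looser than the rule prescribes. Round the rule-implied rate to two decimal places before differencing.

Output 2.3% above potential → ỹ = 2.3.
i = 1.8 + 2.3 + 0.5 × (2.3 − 1.6) + 0.5 × 2.3
   = 1.8 + 2.3 + 0.35 + 1.15 = 5.60
Deviation = 6.13 − 5.60 = 0.53 pp.

0.53 pp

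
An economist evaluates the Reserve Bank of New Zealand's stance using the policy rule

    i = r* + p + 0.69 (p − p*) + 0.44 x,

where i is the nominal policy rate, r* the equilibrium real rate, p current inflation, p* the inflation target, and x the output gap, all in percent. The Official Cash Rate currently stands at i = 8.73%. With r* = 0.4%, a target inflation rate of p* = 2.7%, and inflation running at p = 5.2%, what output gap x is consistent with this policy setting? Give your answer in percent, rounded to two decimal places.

3.19%

0.44 x = 8.73 − 0.4 − 5.2 − 0.69 × (5.2 − 2.7) = 1.405
x = 1.405 / 0.44 = 3.19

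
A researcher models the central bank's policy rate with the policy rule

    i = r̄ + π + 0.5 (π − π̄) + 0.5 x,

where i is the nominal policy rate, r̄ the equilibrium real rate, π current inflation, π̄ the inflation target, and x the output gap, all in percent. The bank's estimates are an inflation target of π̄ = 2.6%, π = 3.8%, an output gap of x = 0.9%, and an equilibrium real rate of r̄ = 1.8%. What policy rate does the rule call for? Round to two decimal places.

i = 1.8 + 3.8 + 0.5 × (3.8 − 2.6) + 0.5 × 0.9
   = 1.8 + 3.8 + 0.6 + 0.45 = 6.65

6.65%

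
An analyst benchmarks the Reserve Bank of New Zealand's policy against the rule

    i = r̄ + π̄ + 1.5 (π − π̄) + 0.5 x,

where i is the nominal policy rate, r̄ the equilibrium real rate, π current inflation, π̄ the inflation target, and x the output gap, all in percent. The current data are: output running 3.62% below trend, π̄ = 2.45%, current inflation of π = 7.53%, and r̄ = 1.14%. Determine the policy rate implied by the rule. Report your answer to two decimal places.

9.40%

Output 3.62% below potential → x = -3.62.
i = 1.14 + 2.45 + 1.5 × (7.53 − 2.45) + 0.5 × (-3.62)
   = 1.14 + 2.45 + 7.62 − 1.81 = 9.40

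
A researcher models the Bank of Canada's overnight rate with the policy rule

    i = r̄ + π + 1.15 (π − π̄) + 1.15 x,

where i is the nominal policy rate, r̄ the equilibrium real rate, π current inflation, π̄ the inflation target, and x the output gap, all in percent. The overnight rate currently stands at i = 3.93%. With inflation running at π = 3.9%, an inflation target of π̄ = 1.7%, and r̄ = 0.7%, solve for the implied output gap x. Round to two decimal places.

-2.78%

1.15 x = 3.93 − 0.7 − 3.9 − 1.15 × (3.9 − 1.7) = -3.2
x = -3.2 / 1.15 = -2.78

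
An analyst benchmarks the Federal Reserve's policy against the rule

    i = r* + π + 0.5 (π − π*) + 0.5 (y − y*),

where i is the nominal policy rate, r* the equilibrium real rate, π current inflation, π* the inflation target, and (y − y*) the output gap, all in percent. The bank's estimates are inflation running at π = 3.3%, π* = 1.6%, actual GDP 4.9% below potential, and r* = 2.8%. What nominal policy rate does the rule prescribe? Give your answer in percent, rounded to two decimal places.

4.50%

Output 4.9% below potential → (y − y*) = -4.9.
i = 2.8 + 3.3 + 0.5 × (3.3 − 1.6) + 0.5 × (-4.9)
   = 2.8 + 3.3 + 0.85 − 2.45 = 4.50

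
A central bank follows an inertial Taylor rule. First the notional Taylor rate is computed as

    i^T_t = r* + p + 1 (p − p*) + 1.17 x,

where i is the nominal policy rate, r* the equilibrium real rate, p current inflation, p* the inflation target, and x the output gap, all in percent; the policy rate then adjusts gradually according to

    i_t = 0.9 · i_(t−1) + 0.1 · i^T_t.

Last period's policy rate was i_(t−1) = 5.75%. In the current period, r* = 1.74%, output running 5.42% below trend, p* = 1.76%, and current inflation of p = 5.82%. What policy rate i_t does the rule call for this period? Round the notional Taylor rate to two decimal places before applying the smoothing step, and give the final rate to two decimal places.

Output 5.42% below potential → x = -5.42.
i^T_t = 1.74 + 5.82 + 1 × (5.82 − 1.76) + 1.17 × (-5.42)
   = 1.74 + 5.82 + 4.06 − 6.3414 = 5.28
i_t = 0.9 × 5.75 + 0.1 × 5.28 = 5.175 + 0.528 = 5.70

5.70%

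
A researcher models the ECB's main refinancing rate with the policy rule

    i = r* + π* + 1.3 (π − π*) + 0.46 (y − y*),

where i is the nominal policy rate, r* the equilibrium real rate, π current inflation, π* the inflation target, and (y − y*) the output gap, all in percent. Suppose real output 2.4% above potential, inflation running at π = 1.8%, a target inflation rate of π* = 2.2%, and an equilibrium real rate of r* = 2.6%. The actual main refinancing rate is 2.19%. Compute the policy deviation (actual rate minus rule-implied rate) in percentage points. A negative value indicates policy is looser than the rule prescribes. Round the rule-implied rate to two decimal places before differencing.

Output 2.4% above potential → (y − y*) = 2.4.
i = 2.6 + 2.2 + 1.3 × (1.8 − 2.2) + 0.46 × 2.4
   = 2.6 + 2.2 − 0.52 + 1.104 = 5.38
Deviation = 2.19 − 5.38 = -3.19 pp.

-3.19 pp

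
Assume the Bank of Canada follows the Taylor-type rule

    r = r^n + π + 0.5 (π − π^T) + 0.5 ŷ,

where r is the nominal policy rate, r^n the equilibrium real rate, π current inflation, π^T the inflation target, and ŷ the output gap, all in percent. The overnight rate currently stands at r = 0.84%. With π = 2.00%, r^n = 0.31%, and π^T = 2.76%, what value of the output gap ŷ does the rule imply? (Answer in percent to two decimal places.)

0.5 ŷ = 0.84 − 0.31 − 2.00 − 0.5 × (2.00 − 2.76) = -1.09
ŷ = -1.09 / 0.5 = -2.18

-2.18%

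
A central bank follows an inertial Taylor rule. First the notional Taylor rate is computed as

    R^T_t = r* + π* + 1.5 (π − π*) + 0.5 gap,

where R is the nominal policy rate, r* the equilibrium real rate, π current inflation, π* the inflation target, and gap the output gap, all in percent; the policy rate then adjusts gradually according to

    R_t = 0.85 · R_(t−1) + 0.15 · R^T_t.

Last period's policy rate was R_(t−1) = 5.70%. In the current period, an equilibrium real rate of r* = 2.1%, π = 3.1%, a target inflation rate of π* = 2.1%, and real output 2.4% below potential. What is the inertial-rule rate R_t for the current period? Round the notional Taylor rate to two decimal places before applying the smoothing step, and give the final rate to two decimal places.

Output 2.4% below potential → gap = -2.4.
R^T_t = 2.1 + 2.1 + 1.5 × (3.1 − 2.1) + 0.5 × (-2.4)
   = 2.1 + 2.1 + 1.5 − 1.2 = 4.50
R_t = 0.85 × 5.70 + 0.15 × 4.50 = 4.845 + 0.675 = 5.52

5.52%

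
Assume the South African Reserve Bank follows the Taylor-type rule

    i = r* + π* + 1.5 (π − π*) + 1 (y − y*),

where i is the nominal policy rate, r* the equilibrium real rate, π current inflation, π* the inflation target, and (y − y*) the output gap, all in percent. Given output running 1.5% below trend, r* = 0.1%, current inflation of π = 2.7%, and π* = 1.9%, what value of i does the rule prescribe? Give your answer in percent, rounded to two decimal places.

1.70%

Output 1.5% below potential → (y − y*) = -1.5.
i = 0.1 + 1.9 + 1.5 × (2.7 − 1.9) + 1 × (-1.5)
   = 0.1 + 1.9 + 1.2 − 1.5 = 1.70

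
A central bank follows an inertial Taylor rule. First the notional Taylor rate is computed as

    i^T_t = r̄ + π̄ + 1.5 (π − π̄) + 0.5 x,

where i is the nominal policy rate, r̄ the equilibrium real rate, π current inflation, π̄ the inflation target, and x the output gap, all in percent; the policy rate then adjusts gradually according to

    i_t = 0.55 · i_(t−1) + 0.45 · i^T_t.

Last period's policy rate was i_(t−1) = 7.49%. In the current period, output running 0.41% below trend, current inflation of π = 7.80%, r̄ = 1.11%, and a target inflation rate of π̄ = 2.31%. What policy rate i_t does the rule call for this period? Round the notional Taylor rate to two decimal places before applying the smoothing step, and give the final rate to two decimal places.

9.27%

Output 0.41% below potential → x = -0.41.
i^T_t = 1.11 + 2.31 + 1.5 × (7.80 − 2.31) + 0.5 × (-0.41)
   = 1.11 + 2.31 + 8.235 − 0.205 = 11.45
i_t = 0.55 × 7.49 + 0.45 × 11.45 = 4.1195 + 5.1525 = 9.27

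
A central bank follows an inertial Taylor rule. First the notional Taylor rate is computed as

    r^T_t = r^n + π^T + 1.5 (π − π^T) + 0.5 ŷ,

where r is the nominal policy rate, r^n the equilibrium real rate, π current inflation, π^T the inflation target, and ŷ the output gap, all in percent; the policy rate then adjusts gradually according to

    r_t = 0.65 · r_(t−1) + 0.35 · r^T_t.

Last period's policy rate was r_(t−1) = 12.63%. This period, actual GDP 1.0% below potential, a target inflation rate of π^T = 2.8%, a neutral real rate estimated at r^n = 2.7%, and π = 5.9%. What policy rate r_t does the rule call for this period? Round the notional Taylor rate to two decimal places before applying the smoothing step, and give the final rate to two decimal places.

11.59%

Output 1.0% below potential → ŷ = -1.0.
r^T_t = 2.7 + 2.8 + 1.5 × (5.9 − 2.8) + 0.5 × (-1.0)
   = 2.7 + 2.8 + 4.65 − 0.5 = 9.65
r_t = 0.65 × 12.63 + 0.35 × 9.65 = 8.2095 + 3.3775 = 11.59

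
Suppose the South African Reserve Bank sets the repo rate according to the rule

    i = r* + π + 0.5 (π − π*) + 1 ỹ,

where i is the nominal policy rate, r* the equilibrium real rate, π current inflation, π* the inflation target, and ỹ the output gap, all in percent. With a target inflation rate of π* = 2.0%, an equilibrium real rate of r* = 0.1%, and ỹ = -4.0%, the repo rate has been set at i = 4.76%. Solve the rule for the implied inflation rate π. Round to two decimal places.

Collecting π: i = r* + (1 + 0.5) π − 0.5 π* + 1 ỹ
1.5 π = 4.76 − 0.1 + 0.5 × 2.0 − 1 × (-4.0) = 9.66
π = 9.66 / 1.5 = 6.44

6.44%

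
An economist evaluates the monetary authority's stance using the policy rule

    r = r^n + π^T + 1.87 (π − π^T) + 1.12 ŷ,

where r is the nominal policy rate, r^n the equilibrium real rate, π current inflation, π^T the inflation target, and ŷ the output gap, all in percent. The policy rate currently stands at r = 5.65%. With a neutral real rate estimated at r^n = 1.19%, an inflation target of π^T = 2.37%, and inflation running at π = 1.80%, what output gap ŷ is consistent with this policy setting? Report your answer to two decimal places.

2.82%

1.12 ŷ = 5.65 − 1.19 − 2.37 − 1.87 × (1.80 − 2.37) = 3.1559
ŷ = 3.1559 / 1.12 = 2.82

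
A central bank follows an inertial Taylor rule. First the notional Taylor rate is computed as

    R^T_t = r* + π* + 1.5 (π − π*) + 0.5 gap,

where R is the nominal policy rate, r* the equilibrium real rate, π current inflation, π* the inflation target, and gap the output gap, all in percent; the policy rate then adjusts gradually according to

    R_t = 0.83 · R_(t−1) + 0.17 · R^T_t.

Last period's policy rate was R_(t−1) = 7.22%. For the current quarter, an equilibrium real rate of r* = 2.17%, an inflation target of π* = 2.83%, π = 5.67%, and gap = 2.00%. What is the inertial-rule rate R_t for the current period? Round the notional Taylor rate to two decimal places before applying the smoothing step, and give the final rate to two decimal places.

7.74%

R^T_t = 2.17 + 2.83 + 1.5 × (5.67 − 2.83) + 0.5 × 2.00
   = 2.17 + 2.83 + 4.26 + 1 = 10.26
R_t = 0.83 × 7.22 + 0.17 × 10.26 = 5.9926 + 1.7442 = 7.74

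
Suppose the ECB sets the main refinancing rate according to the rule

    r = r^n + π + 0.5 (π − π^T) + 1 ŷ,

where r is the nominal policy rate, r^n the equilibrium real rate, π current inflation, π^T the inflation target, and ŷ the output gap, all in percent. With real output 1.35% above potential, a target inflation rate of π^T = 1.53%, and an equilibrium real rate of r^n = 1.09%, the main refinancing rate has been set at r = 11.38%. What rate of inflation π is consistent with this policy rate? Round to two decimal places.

6.47%

Output 1.35% above potential → ŷ = 1.35.
Collecting π: r = r^n + (1 + 0.5) π − 0.5 π^T + 1 ŷ
1.5 π = 11.38 − 1.09 + 0.5 × 1.53 − 1 × 1.35 = 9.705
π = 9.705 / 1.5 = 6.47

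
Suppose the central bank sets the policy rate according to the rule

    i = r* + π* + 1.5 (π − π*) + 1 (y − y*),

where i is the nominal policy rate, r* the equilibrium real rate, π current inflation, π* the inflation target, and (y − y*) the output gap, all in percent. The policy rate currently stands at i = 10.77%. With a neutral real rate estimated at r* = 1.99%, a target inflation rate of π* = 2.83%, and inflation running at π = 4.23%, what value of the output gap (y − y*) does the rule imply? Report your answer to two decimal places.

1 (y − y*) = 10.77 − 1.99 − 2.83 − 1.5 × (4.23 − 2.83) = 3.85
(y − y*) = 3.85 / 1 = 3.85

3.85%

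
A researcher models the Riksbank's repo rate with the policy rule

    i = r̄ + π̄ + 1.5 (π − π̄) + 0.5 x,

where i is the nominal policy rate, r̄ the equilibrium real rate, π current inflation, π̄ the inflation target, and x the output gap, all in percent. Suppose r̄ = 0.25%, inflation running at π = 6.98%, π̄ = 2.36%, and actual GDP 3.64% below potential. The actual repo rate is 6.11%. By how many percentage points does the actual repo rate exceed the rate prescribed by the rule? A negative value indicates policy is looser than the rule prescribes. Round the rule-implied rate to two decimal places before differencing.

-1.61 pp

Output 3.64% below potential → x = -3.64.
i = 0.25 + 2.36 + 1.5 × (6.98 − 2.36) + 0.5 × (-3.64)
   = 0.25 + 2.36 + 6.93 − 1.82 = 7.72
Deviation = 6.11 − 7.72 = -1.61 pp.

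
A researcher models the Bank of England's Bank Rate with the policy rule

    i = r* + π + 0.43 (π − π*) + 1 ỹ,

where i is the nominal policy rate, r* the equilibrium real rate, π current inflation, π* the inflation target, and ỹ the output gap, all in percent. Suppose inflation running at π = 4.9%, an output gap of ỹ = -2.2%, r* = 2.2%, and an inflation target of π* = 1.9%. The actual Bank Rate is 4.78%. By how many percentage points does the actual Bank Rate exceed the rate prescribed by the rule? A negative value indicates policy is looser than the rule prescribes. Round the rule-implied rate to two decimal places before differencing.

i = 2.2 + 4.9 + 0.43 × (4.9 − 1.9) + 1 × (-2.2)
   = 2.2 + 4.9 + 1.29 − 2.2 = 6.19
Deviation = 4.78 − 6.19 = -1.41 pp.

-1.41 pp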